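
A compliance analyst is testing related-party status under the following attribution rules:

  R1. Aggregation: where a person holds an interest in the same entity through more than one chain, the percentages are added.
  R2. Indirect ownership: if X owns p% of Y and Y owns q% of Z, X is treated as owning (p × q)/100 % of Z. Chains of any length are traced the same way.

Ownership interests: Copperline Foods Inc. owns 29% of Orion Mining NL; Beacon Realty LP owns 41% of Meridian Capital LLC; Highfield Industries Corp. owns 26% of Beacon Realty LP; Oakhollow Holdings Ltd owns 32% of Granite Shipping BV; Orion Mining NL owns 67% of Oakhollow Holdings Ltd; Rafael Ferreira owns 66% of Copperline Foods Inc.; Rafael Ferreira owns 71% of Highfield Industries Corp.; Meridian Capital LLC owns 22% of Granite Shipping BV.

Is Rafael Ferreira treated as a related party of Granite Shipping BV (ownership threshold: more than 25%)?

Chain via Highfield Industries Corp. → Beacon Realty LP → Meridian Capital LLC (R2): 71% × 26% × 41% × 22% = 1.665092% of Granite Shipping BV.
Chain via Copperline Foods Inc. → Orion Mining NL → Oakhollow Holdings Ltd (R2): 66% × 29% × 67% × 32% = 4.103616% of Granite Shipping BV.
Aggregating (R1): 1.665092% + 4.103616% = 5.768708%.
5.768708% does not exceed the 25% threshold, so Rafael is not a related party to Granite Shipping BV.

No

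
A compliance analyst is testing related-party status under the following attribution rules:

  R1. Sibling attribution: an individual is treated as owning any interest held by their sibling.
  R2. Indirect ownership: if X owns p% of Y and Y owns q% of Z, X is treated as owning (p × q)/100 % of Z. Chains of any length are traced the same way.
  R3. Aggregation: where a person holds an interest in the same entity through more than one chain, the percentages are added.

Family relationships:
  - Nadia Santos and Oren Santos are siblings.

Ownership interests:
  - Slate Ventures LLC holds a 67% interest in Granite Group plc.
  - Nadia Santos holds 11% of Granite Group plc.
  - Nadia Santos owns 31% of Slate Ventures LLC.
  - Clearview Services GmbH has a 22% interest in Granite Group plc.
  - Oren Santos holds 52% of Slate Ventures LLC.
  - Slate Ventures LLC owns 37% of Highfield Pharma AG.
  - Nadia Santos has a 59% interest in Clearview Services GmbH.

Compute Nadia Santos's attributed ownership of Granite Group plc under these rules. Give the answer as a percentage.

By sibling attribution (R1), Nadia Santos is treated as also owning Oren Santos's interest in Slate Ventures LLC, giving 31% + 52% = 83%.
Chain via Slate Ventures LLC (R2): 83% × 67% = 55.61% of Granite Group plc.
Chain via Clearview Services GmbH (R2): 59% × 22% = 12.98% of Granite Group plc.
Direct interest in Granite Group plc: 11%.
Aggregating (R3): 55.61% + 12.98% + 11% = 79.59%.

79.59%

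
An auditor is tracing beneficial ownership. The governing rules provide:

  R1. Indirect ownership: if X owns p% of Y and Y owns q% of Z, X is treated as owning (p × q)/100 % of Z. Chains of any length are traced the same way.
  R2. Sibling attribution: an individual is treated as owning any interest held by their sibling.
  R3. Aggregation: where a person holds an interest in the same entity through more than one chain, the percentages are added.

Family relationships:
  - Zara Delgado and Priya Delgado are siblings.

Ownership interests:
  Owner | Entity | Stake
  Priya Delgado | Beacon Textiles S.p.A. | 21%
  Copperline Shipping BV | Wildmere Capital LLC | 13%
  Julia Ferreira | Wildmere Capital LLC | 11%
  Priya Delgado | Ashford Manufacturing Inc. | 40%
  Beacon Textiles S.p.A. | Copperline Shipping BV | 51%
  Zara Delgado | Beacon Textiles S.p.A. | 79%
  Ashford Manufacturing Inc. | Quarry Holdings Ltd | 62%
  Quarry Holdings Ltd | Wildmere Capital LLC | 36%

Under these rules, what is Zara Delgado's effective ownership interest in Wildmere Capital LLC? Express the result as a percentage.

15.558%

By sibling attribution (R2), Zara Delgado is treated as also owning Priya Delgado's interest in Beacon Textiles S.p.A, giving 79% + 21% = 100%.
By sibling attribution (R2), Zara Delgado is treated as owning Priya Delgado's 40% interest in Ashford Manufacturing Inc.
Chain via Beacon Textiles S.p.A. → Copperline Shipping BV (R1): 100% × 51% × 13% = 6.63% of Wildmere Capital LLC.
Chain via Ashford Manufacturing Inc. → Quarry Holdings Ltd (R1): 40% × 62% × 36% = 8.928% of Wildmere Capital LLC.
Aggregating (R3): 6.63% + 8.928% = 15.558%.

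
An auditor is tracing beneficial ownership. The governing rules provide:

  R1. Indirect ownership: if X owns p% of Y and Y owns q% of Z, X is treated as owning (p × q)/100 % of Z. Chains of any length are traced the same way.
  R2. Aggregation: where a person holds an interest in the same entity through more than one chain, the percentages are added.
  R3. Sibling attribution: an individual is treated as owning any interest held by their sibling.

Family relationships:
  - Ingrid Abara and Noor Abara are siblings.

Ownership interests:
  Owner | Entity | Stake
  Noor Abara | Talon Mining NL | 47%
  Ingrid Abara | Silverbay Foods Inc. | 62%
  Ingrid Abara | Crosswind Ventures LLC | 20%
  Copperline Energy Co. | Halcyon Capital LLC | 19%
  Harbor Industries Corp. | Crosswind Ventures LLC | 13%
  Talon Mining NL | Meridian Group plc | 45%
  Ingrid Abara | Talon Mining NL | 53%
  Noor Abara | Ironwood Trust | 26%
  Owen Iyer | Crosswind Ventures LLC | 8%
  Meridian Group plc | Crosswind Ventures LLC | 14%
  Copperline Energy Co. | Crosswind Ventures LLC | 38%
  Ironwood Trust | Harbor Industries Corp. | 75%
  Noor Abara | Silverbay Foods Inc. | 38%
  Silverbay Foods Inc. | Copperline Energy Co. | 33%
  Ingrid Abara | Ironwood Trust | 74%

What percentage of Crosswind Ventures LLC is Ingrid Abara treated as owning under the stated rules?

By sibling attribution (R3), Ingrid Abara is treated as also owning Noor Abara's interest in Ironwood Trust, giving 74% + 26% = 100%.
By sibling attribution (R3), Ingrid Abara is treated as also owning Noor Abara's interest in Silverbay Foods Inc, giving 62% + 38% = 100%.
By sibling attribution (R3), Ingrid Abara is treated as also owning Noor Abara's interest in Talon Mining NL, giving 53% + 47% = 100%.
Chain via Ironwood Trust → Harbor Industries Corp. (R1): 100% × 75% × 13% = 9.75% of Crosswind Ventures LLC.
Chain via Silverbay Foods Inc. → Copperline Energy Co. (R1): 100% × 33% × 38% = 12.54% of Crosswind Ventures LLC.
Chain via Talon Mining NL → Meridian Group plc (R1): 100% × 45% × 14% = 6.3% of Crosswind Ventures LLC.
Direct interest in Crosswind Ventures LLC: 20%.
Aggregating (R2): 9.75% + 12.54% + 6.3% + 20% = 48.59%.

48.59%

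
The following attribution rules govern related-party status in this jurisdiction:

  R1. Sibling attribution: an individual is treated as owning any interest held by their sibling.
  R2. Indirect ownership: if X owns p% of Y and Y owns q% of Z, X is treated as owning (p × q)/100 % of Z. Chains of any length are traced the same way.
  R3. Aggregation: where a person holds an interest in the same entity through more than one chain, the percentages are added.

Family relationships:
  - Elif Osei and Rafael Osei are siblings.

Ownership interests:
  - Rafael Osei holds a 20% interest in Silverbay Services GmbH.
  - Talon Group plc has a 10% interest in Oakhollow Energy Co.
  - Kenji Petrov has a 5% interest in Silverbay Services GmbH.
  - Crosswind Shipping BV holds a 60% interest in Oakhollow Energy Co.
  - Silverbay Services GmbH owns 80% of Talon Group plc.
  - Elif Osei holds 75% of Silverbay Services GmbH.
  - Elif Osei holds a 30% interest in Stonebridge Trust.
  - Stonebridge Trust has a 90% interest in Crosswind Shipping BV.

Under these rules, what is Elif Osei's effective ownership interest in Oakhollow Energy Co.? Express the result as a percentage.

23.8%

By sibling attribution (R1), Elif Osei is treated as also owning Rafael Osei's interest in Silverbay Services GmbH, giving 75% + 20% = 95%.
Chain via Silverbay Services GmbH → Talon Group plc (R2): 95% × 80% × 10% = 7.6% of Oakhollow Energy Co.
Chain via Stonebridge Trust → Crosswind Shipping BV (R2): 30% × 90% × 60% = 16.2% of Oakhollow Energy Co.
Aggregating (R3): 7.6% + 16.2% = 23.8%.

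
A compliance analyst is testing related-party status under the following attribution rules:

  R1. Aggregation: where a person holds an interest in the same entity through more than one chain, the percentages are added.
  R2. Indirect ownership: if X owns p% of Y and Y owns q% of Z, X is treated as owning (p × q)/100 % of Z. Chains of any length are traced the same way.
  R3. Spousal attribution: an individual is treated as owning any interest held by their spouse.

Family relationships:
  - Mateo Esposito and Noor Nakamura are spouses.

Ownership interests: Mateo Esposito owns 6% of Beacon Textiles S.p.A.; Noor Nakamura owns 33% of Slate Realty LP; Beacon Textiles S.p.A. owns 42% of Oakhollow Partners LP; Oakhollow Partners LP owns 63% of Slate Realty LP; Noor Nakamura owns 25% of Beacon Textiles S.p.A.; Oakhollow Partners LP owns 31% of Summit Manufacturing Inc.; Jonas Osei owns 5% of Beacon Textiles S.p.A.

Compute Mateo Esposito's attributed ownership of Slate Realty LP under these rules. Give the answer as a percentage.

41.2026%

By spousal attribution (R3), Mateo Esposito is treated as also owning Noor Nakamura's interest in Beacon Textiles S.p.A, giving 6% + 25% = 31%.
By spousal attribution (R3), Mateo Esposito is treated as owning Noor Nakamura's 33% interest in Slate Realty LP.
Chain via Beacon Textiles S.p.A. → Oakhollow Partners LP (R2): 31% × 42% × 63% = 8.2026% of Slate Realty LP.
Direct interest in Slate Realty LP: 33%.
Aggregating (R1): 8.2026% + 33% = 41.2026%.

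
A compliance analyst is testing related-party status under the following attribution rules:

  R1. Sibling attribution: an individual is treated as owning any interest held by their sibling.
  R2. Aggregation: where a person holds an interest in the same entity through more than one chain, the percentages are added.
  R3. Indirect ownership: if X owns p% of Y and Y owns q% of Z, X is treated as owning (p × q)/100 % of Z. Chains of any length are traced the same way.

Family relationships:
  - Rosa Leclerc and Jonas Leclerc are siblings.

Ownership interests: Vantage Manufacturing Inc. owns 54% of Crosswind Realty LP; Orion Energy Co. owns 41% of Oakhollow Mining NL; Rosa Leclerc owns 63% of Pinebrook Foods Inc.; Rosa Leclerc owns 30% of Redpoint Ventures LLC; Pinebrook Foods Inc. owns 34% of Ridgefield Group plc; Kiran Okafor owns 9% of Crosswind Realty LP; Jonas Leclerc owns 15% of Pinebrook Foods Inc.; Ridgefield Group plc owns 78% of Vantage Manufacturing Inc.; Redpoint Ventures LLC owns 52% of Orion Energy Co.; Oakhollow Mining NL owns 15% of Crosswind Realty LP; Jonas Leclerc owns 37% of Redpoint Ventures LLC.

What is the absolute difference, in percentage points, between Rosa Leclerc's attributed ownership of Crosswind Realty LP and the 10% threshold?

By sibling attribution (R1), Rosa Leclerc is treated as also owning Jonas Leclerc's interest in Redpoint Ventures LLC, giving 30% + 37% = 67%.
By sibling attribution (R1), Rosa Leclerc is treated as also owning Jonas Leclerc's interest in Pinebrook Foods Inc, giving 63% + 15% = 78%.
Chain via Redpoint Ventures LLC → Orion Energy Co. → Oakhollow Mining NL (R3): 67% × 52% × 41% × 15% = 2.14266% of Crosswind Realty LP.
Chain via Pinebrook Foods Inc. → Ridgefield Group plc → Vantage Manufacturing Inc. (R3): 78% × 34% × 78% × 54% = 11.170224% of Crosswind Realty LP.
Aggregating (R2): 2.14266% + 11.170224% = 13.312884%.
13.312884% exceeds the 10% threshold by 3.312884 percentage points.

3.312884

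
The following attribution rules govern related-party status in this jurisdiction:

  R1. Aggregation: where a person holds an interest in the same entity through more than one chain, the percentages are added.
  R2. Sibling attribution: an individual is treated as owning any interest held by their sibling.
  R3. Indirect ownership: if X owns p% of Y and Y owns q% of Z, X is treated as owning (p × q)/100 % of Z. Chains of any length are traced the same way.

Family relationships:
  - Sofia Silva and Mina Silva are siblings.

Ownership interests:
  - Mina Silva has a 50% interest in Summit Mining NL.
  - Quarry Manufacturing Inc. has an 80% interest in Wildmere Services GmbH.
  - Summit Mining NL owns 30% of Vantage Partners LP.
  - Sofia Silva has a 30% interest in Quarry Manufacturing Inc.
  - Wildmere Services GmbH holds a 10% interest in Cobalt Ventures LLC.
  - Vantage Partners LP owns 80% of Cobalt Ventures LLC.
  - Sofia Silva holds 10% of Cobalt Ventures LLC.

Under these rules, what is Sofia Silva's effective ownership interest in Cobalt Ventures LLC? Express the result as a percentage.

24.4%

By sibling attribution (R2), Sofia Silva is treated as owning Mina Silva's 50% interest in Summit Mining NL.
Chain via Quarry Manufacturing Inc. → Wildmere Services GmbH (R3): 30% × 80% × 10% = 2.4% of Cobalt Ventures LLC.
Direct interest in Cobalt Ventures LLC: 10%.
Chain via Summit Mining NL → Vantage Partners LP (R3): 50% × 30% × 80% = 12% of Cobalt Ventures LLC.
Aggregating (R1): 2.4% + 10% + 12% = 24.4%.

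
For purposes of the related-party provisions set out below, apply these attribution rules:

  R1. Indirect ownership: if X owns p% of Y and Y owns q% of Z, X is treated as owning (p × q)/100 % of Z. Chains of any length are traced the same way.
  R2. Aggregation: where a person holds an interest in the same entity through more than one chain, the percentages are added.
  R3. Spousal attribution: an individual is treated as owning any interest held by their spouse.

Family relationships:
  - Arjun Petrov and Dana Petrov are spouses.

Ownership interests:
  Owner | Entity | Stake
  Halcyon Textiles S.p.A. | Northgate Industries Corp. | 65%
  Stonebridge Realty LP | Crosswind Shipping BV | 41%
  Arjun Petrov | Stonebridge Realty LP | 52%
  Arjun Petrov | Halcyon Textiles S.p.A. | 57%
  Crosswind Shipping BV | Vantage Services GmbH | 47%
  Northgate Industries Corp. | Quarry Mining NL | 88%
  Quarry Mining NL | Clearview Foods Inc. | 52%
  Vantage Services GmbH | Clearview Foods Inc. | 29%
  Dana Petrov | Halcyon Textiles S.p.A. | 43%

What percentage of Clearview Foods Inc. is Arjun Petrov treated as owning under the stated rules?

32.649916%

By spousal attribution (R3), Arjun Petrov is treated as also owning Dana Petrov's interest in Halcyon Textiles S.p.A, giving 57% + 43% = 100%.
Chain via Stonebridge Realty LP → Crosswind Shipping BV → Vantage Services GmbH (R1): 52% × 41% × 47% × 29% = 2.905916% of Clearview Foods Inc.
Chain via Halcyon Textiles S.p.A. → Northgate Industries Corp. → Quarry Mining NL (R1): 100% × 65% × 88% × 52% = 29.744% of Clearview Foods Inc.
Aggregating (R2): 2.905916% + 29.744% = 32.649916%.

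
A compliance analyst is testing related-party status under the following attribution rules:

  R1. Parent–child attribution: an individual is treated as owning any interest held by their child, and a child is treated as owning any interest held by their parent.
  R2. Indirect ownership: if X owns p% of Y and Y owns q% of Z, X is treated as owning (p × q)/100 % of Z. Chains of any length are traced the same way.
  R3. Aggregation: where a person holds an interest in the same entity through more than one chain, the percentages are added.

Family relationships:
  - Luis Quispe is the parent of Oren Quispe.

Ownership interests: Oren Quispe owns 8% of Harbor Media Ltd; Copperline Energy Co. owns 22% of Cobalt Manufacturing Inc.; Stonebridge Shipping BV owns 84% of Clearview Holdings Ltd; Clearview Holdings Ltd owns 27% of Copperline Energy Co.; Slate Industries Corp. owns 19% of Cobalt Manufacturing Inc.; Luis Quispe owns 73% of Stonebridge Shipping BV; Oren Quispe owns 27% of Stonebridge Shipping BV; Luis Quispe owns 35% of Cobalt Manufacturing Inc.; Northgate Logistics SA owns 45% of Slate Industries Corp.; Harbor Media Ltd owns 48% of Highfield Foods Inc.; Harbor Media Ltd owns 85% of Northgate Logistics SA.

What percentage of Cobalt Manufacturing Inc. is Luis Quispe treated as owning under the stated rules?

40.571%

By parent–child attribution (R1), Luis Quispe is treated as also owning Oren Quispe's interest in Stonebridge Shipping BV, giving 73% + 27% = 100%.
By parent–child attribution (R1), Luis Quispe is treated as owning Oren Quispe's 8% interest in Harbor Media Ltd.
Chain via Stonebridge Shipping BV → Clearview Holdings Ltd → Copperline Energy Co. (R2): 100% × 84% × 27% × 22% = 4.9896% of Cobalt Manufacturing Inc.
Direct interest in Cobalt Manufacturing Inc: 35%.
Chain via Harbor Media Ltd → Northgate Logistics SA → Slate Industries Corp. (R2): 8% × 85% × 45% × 19% = 0.5814% of Cobalt Manufacturing Inc.
Aggregating (R3): 4.9896% + 35% + 0.5814% = 40.571%.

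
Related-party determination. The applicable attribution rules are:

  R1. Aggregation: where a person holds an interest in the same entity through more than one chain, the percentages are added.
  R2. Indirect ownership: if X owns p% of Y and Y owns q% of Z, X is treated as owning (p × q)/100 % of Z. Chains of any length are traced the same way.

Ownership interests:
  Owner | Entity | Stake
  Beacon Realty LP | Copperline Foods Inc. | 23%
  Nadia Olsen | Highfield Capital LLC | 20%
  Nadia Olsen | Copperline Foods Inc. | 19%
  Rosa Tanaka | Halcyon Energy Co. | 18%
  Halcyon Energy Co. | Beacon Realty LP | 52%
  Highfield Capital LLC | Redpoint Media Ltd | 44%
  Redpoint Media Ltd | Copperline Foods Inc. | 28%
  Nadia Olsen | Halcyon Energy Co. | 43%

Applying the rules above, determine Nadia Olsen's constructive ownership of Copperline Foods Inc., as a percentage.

26.6068%

Chain via Highfield Capital LLC → Redpoint Media Ltd (R2): 20% × 44% × 28% = 2.464% of Copperline Foods Inc.
Chain via Halcyon Energy Co. → Beacon Realty LP (R2): 43% × 52% × 23% = 5.1428% of Copperline Foods Inc.
Direct interest in Copperline Foods Inc: 19%.
Aggregating (R1): 2.464% + 5.1428% + 19% = 26.6068%.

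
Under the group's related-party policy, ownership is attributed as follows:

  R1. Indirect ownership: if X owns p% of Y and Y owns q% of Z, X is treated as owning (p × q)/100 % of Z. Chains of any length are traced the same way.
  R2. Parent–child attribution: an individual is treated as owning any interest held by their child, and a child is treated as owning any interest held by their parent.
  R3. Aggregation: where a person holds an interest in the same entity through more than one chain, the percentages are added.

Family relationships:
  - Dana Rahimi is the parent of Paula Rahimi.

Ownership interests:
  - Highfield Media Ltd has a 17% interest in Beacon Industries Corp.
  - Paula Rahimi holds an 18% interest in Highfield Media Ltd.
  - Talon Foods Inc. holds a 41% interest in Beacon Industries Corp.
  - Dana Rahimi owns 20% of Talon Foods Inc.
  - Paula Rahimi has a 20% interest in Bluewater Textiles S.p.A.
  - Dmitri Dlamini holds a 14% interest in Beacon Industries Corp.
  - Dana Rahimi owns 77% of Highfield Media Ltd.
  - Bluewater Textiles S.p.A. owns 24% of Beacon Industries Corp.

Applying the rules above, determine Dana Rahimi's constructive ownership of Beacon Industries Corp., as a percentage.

29.15%

By parent–child attribution (R2), Dana Rahimi is treated as also owning Paula Rahimi's interest in Highfield Media Ltd, giving 77% + 18% = 95%.
By parent–child attribution (R2), Dana Rahimi is treated as owning Paula Rahimi's 20% interest in Bluewater Textiles S.p.A.
Chain via Talon Foods Inc. (R1): 20% × 41% = 8.2% of Beacon Industries Corp.
Chain via Highfield Media Ltd (R1): 95% × 17% = 16.15% of Beacon Industries Corp.
Chain via Bluewater Textiles S.p.A. (R1): 20% × 24% = 4.8% of Beacon Industries Corp.
Aggregating (R3): 8.2% + 16.15% + 4.8% = 29.15%.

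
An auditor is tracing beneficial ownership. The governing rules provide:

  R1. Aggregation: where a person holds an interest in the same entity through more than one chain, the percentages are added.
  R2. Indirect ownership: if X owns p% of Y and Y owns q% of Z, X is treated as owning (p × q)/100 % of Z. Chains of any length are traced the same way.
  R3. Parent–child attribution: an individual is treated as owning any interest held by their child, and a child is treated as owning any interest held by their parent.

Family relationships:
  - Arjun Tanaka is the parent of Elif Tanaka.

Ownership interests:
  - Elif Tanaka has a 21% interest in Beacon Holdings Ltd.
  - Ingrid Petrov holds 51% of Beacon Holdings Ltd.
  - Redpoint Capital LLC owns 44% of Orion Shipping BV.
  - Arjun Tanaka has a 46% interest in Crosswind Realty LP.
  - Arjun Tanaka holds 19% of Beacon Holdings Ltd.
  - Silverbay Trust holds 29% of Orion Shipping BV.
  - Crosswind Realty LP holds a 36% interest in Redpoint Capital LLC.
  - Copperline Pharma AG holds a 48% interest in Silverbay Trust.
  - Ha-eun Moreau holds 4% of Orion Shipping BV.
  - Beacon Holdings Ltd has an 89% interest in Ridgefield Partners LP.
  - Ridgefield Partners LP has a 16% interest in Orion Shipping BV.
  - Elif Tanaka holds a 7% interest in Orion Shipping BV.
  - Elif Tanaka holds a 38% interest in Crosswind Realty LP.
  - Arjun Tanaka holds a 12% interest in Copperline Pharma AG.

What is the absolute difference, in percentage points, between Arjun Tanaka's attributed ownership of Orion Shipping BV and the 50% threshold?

22.328

By parent–child attribution (R3), Arjun Tanaka is treated as also owning Elif Tanaka's interest in Crosswind Realty LP, giving 46% + 38% = 84%.
By parent–child attribution (R3), Arjun Tanaka is treated as also owning Elif Tanaka's interest in Beacon Holdings Ltd, giving 19% + 21% = 40%.
By parent–child attribution (R3), Arjun Tanaka is treated as owning Elif Tanaka's 7% interest in Orion Shipping BV.
Chain via Crosswind Realty LP → Redpoint Capital LLC (R2): 84% × 36% × 44% = 13.3056% of Orion Shipping BV.
Chain via Copperline Pharma AG → Silverbay Trust (R2): 12% × 48% × 29% = 1.6704% of Orion Shipping BV.
Chain via Beacon Holdings Ltd → Ridgefield Partners LP (R2): 40% × 89% × 16% = 5.696% of Orion Shipping BV.
Direct interest in Orion Shipping BV: 7%.
Aggregating (R1): 13.3056% + 1.6704% + 5.696% + 7% = 27.672%.
27.672% falls short of the 50% threshold by 22.328 percentage points.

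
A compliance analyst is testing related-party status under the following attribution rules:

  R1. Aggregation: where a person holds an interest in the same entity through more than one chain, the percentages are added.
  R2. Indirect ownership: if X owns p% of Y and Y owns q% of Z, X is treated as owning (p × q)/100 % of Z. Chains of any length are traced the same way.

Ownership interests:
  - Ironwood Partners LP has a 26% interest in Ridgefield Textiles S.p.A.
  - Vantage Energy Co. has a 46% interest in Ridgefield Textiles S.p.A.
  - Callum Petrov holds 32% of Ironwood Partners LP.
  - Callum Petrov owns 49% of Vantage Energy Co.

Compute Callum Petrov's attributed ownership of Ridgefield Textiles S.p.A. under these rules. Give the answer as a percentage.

30.86%

Chain via Ironwood Partners LP (R2): 32% × 26% = 8.32% of Ridgefield Textiles S.p.A.
Chain via Vantage Energy Co. (R2): 49% × 46% = 22.54% of Ridgefield Textiles S.p.A.
Aggregating (R1): 8.32% + 22.54% = 30.86%.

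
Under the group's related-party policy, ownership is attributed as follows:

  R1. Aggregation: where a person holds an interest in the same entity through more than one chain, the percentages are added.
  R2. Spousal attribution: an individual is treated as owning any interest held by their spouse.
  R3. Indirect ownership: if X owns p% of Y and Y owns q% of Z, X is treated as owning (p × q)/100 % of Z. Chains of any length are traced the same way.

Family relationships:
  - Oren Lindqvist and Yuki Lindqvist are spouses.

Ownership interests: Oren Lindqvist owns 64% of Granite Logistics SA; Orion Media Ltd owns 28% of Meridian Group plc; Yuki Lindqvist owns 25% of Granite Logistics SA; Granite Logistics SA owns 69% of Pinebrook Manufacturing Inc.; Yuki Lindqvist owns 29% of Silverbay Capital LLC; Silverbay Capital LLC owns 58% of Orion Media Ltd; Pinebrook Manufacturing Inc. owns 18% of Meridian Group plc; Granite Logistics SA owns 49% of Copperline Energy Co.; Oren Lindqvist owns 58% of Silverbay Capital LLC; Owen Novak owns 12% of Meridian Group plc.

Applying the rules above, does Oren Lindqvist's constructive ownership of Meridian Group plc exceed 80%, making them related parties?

By spousal attribution (R2), Oren Lindqvist is treated as also owning Yuki Lindqvist's interest in Granite Logistics SA, giving 64% + 25% = 89%.
By spousal attribution (R2), Oren Lindqvist is treated as also owning Yuki Lindqvist's interest in Silverbay Capital LLC, giving 58% + 29% = 87%.
Chain via Granite Logistics SA → Pinebrook Manufacturing Inc. (R3): 89% × 69% × 18% = 11.0538% of Meridian Group plc.
Chain via Silverbay Capital LLC → Orion Media Ltd (R3): 87% × 58% × 28% = 14.1288% of Meridian Group plc.
Aggregating (R1): 11.0538% + 14.1288% = 25.1826%.
25.1826% does not exceed the 80% threshold, so Oren is not a related party to Meridian Group plc.

No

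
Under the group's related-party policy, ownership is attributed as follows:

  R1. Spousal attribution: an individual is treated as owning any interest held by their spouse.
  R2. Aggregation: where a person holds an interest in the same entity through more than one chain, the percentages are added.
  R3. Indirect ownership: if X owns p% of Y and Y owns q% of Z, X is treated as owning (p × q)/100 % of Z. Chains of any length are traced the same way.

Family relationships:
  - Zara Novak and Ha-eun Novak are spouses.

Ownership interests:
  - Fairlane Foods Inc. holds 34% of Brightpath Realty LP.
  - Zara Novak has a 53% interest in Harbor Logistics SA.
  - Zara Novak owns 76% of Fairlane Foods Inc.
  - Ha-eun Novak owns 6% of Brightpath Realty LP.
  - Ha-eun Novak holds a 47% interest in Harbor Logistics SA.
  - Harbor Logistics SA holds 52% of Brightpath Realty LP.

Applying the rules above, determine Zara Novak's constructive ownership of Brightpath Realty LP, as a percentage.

83.84%

By spousal attribution (R1), Zara Novak is treated as also owning Ha-eun Novak's interest in Harbor Logistics SA, giving 53% + 47% = 100%.
By spousal attribution (R1), Zara Novak is treated as owning Ha-eun Novak's 6% interest in Brightpath Realty LP.
Chain via Harbor Logistics SA (R3): 100% × 52% = 52% of Brightpath Realty LP.
Chain via Fairlane Foods Inc. (R3): 76% × 34% = 25.84% of Brightpath Realty LP.
Direct interest in Brightpath Realty LP: 6%.
Aggregating (R2): 52% + 25.84% + 6% = 83.84%.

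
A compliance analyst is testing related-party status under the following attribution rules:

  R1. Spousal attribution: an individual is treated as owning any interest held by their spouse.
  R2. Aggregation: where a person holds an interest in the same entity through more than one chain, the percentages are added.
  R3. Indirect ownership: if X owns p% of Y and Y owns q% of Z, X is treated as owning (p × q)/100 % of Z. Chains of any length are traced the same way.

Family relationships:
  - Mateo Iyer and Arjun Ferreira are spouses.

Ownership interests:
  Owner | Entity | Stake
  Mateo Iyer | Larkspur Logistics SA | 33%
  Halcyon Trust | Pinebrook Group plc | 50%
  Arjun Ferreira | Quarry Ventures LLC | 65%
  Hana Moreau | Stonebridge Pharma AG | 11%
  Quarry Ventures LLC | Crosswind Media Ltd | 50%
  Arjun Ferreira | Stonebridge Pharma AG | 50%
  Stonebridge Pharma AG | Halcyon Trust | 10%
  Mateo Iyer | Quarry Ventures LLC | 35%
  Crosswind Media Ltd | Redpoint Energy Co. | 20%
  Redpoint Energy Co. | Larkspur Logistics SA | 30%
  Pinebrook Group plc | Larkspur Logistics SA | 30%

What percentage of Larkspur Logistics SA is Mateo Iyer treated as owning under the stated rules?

By spousal attribution (R1), Mateo Iyer is treated as also owning Arjun Ferreira's interest in Quarry Ventures LLC, giving 35% + 65% = 100%.
By spousal attribution (R1), Mateo Iyer is treated as owning Arjun Ferreira's 50% interest in Stonebridge Pharma AG.
Chain via Quarry Ventures LLC → Crosswind Media Ltd → Redpoint Energy Co. (R3): 100% × 50% × 20% × 30% = 3% of Larkspur Logistics SA.
Direct interest in Larkspur Logistics SA: 33%.
Chain via Stonebridge Pharma AG → Halcyon Trust → Pinebrook Group plc (R3): 50% × 10% × 50% × 30% = 0.75% of Larkspur Logistics SA.
Aggregating (R2): 3% + 33% + 0.75% = 36.75%.

36.75%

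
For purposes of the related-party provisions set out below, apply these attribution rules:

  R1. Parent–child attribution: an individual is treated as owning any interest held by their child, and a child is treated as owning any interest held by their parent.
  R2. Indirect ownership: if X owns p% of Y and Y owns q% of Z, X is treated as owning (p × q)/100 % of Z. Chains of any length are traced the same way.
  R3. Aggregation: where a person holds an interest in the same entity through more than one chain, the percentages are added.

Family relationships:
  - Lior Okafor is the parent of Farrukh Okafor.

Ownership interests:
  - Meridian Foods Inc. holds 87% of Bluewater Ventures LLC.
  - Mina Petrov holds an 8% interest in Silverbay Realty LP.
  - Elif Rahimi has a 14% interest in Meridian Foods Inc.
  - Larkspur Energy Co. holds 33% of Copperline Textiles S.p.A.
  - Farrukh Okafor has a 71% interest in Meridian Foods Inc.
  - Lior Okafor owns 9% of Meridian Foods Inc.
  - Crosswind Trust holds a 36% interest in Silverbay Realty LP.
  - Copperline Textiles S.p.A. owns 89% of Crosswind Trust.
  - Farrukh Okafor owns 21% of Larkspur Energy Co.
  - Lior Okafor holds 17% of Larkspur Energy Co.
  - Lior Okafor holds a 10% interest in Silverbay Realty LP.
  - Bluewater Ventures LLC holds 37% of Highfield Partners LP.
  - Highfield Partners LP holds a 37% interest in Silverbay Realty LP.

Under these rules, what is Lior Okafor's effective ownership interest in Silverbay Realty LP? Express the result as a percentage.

By parent–child attribution (R1), Lior Okafor is treated as also owning Farrukh Okafor's interest in Meridian Foods Inc, giving 9% + 71% = 80%.
By parent–child attribution (R1), Lior Okafor is treated as also owning Farrukh Okafor's interest in Larkspur Energy Co, giving 17% + 21% = 38%.
Chain via Meridian Foods Inc. → Bluewater Ventures LLC → Highfield Partners LP (R2): 80% × 87% × 37% × 37% = 9.52824% of Silverbay Realty LP.
Chain via Larkspur Energy Co. → Copperline Textiles S.p.A. → Crosswind Trust (R2): 38% × 33% × 89% × 36% = 4.017816% of Silverbay Realty LP.
Direct interest in Silverbay Realty LP: 10%.
Aggregating (R3): 9.52824% + 4.017816% + 10% = 23.546056%.

23.546056%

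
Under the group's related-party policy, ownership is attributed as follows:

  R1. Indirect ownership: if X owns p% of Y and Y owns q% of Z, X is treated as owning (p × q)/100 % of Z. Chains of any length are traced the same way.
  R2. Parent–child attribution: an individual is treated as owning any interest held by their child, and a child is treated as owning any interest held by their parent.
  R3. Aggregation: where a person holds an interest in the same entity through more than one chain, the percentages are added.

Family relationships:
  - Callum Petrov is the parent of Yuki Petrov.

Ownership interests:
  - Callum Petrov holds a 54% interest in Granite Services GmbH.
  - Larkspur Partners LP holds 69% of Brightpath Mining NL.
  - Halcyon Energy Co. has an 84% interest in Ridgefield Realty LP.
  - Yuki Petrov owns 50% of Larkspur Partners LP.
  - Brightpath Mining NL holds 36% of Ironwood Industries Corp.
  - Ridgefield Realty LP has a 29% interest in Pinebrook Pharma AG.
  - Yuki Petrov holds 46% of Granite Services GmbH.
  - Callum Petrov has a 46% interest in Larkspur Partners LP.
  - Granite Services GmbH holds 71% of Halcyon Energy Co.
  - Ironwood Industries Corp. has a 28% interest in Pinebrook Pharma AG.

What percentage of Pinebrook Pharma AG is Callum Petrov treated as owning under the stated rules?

23.972592%

By parent–child attribution (R2), Callum Petrov is treated as also owning Yuki Petrov's interest in Larkspur Partners LP, giving 46% + 50% = 96%.
By parent–child attribution (R2), Callum Petrov is treated as also owning Yuki Petrov's interest in Granite Services GmbH, giving 54% + 46% = 100%.
Chain via Larkspur Partners LP → Brightpath Mining NL → Ironwood Industries Corp. (R1): 96% × 69% × 36% × 28% = 6.676992% of Pinebrook Pharma AG.
Chain via Granite Services GmbH → Halcyon Energy Co. → Ridgefield Realty LP (R1): 100% × 71% × 84% × 29% = 17.2956% of Pinebrook Pharma AG.
Aggregating (R3): 6.676992% + 17.2956% = 23.972592%.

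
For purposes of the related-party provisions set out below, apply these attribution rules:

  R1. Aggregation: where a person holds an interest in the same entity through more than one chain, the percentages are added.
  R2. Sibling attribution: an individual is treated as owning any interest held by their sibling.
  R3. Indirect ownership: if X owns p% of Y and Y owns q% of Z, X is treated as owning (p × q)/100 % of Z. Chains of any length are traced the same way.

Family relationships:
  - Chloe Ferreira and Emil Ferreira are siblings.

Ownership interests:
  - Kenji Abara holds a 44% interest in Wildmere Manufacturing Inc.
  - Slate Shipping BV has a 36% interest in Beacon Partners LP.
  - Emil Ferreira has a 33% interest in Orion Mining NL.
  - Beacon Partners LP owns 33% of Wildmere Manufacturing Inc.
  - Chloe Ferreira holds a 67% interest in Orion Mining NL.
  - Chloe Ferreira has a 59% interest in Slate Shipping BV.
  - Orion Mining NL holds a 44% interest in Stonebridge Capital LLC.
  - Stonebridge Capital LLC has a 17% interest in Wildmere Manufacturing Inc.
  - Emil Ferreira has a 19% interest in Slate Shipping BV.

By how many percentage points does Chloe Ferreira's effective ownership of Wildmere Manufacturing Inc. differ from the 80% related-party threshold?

By sibling attribution (R2), Chloe Ferreira is treated as also owning Emil Ferreira's interest in Slate Shipping BV, giving 59% + 19% = 78%.
By sibling attribution (R2), Chloe Ferreira is treated as also owning Emil Ferreira's interest in Orion Mining NL, giving 67% + 33% = 100%.
Chain via Slate Shipping BV → Beacon Partners LP (R3): 78% × 36% × 33% = 9.2664% of Wildmere Manufacturing Inc.
Chain via Orion Mining NL → Stonebridge Capital LLC (R3): 100% × 44% × 17% = 7.48% of Wildmere Manufacturing Inc.
Aggregating (R1): 9.2664% + 7.48% = 16.7464%.
16.7464% falls short of the 80% threshold by 63.2536 percentage points.

63.2536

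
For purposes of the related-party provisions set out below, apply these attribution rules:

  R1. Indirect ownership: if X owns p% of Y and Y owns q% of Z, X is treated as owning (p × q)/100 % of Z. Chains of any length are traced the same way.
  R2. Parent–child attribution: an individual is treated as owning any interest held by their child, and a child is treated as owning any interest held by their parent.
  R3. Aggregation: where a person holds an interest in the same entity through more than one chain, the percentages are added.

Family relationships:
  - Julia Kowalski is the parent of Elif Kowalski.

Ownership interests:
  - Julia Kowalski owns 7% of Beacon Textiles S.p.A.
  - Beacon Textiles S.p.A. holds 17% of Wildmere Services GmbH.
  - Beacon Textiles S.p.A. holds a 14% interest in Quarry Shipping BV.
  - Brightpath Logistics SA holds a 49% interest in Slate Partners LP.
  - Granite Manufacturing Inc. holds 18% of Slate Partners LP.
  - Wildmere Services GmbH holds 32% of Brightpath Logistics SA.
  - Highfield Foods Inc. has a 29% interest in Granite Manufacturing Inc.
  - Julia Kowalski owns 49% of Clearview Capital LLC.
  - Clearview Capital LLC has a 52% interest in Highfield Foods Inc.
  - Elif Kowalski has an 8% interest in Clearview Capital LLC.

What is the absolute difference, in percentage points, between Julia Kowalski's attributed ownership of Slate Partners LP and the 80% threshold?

78.2662

By parent–child attribution (R2), Julia Kowalski is treated as also owning Elif Kowalski's interest in Clearview Capital LLC, giving 49% + 8% = 57%.
Chain via Beacon Textiles S.p.A. → Wildmere Services GmbH → Brightpath Logistics SA (R1): 7% × 17% × 32% × 49% = 0.186592% of Slate Partners LP.
Chain via Clearview Capital LLC → Highfield Foods Inc. → Granite Manufacturing Inc. (R1): 57% × 52% × 29% × 18% = 1.547208% of Slate Partners LP.
Aggregating (R3): 0.186592% + 1.547208% = 1.7338%.
1.7338% falls short of the 80% threshold by 78.2662 percentage points.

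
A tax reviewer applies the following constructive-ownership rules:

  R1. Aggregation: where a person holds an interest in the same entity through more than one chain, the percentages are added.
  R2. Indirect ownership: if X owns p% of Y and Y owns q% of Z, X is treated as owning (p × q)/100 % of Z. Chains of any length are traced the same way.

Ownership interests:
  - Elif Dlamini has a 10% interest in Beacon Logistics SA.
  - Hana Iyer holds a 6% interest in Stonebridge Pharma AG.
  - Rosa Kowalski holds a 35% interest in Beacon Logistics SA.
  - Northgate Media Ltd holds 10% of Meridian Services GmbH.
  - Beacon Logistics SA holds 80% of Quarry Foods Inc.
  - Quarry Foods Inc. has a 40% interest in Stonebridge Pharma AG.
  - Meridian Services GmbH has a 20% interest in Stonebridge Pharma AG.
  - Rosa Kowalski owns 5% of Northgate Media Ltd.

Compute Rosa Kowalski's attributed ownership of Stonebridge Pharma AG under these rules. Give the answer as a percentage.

Chain via Beacon Logistics SA → Quarry Foods Inc. (R2): 35% × 80% × 40% = 11.2% of Stonebridge Pharma AG.
Chain via Northgate Media Ltd → Meridian Services GmbH (R2): 5% × 10% × 20% = 0.1% of Stonebridge Pharma AG.
Aggregating (R1): 11.2% + 0.1% = 11.3%.

11.3%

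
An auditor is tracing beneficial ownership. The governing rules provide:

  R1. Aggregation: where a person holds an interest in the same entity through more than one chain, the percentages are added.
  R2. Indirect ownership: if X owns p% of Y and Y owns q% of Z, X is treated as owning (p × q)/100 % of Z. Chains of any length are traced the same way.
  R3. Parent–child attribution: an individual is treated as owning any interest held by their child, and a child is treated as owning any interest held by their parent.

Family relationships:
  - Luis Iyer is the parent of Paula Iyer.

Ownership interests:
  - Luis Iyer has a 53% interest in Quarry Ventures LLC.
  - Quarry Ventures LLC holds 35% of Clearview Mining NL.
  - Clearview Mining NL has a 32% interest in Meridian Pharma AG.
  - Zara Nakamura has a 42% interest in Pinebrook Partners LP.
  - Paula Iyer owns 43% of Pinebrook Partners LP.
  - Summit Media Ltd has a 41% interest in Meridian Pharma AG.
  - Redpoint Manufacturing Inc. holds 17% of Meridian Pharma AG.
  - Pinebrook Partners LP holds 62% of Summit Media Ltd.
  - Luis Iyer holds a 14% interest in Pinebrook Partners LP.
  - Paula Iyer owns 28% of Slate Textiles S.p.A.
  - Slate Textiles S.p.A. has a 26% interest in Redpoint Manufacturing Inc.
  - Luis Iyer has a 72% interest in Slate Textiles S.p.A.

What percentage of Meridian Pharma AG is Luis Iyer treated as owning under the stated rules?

By parent–child attribution (R3), Luis Iyer is treated as also owning Paula Iyer's interest in Slate Textiles S.p.A, giving 72% + 28% = 100%.
By parent–child attribution (R3), Luis Iyer is treated as also owning Paula Iyer's interest in Pinebrook Partners LP, giving 14% + 43% = 57%.
Chain via Quarry Ventures LLC → Clearview Mining NL (R2): 53% × 35% × 32% = 5.936% of Meridian Pharma AG.
Chain via Slate Textiles S.p.A. → Redpoint Manufacturing Inc. (R2): 100% × 26% × 17% = 4.42% of Meridian Pharma AG.
Chain via Pinebrook Partners LP → Summit Media Ltd (R2): 57% × 62% × 41% = 14.4894% of Meridian Pharma AG.
Aggregating (R1): 5.936% + 4.42% + 14.4894% = 24.8454%.

24.8454%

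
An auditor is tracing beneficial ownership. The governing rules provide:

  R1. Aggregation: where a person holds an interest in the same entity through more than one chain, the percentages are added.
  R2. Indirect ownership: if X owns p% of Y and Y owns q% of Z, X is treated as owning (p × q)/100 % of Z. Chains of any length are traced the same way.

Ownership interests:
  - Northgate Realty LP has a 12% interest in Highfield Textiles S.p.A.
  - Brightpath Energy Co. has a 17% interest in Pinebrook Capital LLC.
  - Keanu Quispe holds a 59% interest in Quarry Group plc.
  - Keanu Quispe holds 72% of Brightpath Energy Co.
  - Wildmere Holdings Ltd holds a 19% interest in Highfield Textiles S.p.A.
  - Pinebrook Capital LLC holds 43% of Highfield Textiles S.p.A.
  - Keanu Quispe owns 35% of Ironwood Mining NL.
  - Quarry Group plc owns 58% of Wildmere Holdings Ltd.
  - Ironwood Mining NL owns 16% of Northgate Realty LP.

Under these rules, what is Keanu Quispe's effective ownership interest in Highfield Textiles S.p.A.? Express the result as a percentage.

12.437%

Chain via Quarry Group plc → Wildmere Holdings Ltd (R2): 59% × 58% × 19% = 6.5018% of Highfield Textiles S.p.A.
Chain via Ironwood Mining NL → Northgate Realty LP (R2): 35% × 16% × 12% = 0.672% of Highfield Textiles S.p.A.
Chain via Brightpath Energy Co. → Pinebrook Capital LLC (R2): 72% × 17% × 43% = 5.2632% of Highfield Textiles S.p.A.
Aggregating (R1): 6.5018% + 0.672% + 5.2632% = 12.437%.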